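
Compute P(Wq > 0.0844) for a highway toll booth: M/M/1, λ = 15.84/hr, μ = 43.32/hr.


ρ = 15.84/43.32 = 0.3657
P(Wq > t) = ρ·e^{−(μ−λ)t} = 0.3657·e^{−2.3193}
= 0.3657·0.098341 = 0.035959

Final: 0.035959


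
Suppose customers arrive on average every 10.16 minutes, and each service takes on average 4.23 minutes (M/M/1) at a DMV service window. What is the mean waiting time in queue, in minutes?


λ = 60/10.16 = 5.9055 /hr
μ = 60/4.23 = 14.1844 /hr
ρ = λ/μ = 5.9055/14.1844 = 0.4163
Wq = ρ/(μ−λ) = 0.4163/(14.1844−5.9055) = 0.05029 hr
In minutes: 0.05029·60 = 3.017 min

Final: 3.017 min


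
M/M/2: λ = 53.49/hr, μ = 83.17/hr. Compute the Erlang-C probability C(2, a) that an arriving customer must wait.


a = λ/μ = 0.6431; ρ = a/2 = 0.3216
P₀ = 0.513351 (from M/M/c formula)
C(c,a) = [a^c/(c!(1−ρ))]·P₀ = [0.41363/(2·0.6784)]·0.513351
= 0.30484·0.513351 = 0.156492

Final: 0.156492


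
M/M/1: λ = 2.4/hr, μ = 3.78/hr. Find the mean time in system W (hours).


W = 1/(μ−λ) = 1/(3.78 − 2.4) = 1/1.38 = 0.7246 hr

Final: 0.7246 hr


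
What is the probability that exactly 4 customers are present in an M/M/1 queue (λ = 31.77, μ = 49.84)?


ρ = 31.77/49.84 = 0.6374
P_n = (1−ρ)·ρ^n = (1 − 0.6374)·0.6374^4 = 0.3626·0.165104 = 0.059860

Final: 0.059860


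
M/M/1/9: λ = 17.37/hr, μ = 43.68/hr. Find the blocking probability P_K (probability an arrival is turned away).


ρ = λ/μ = 17.37/43.68 = 0.3977
P_K = (1−ρ)ρ^K/(1−ρ^(K+1)) = (0.6023·0.0002487)/(1 − 0.00009889)
= 0.0001498/0.999901 = 0.0001498

Final: 0.0001498


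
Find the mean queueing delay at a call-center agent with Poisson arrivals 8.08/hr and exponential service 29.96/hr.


ρ = 8.08/29.96 = 0.2697
Wq = ρ/(μ−λ) = 0.2697/(29.96 − 8.08) = 0.2697/21.88 = 0.01233 hr

Final: 0.01233 hr


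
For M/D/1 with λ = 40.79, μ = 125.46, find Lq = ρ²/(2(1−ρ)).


ρ = 40.79/125.46 = 0.3251
M/D/1: Lq = ρ²/(2(1−ρ)) = 0.1057/(2·0.6749) = 0.07831

Final: 0.07831


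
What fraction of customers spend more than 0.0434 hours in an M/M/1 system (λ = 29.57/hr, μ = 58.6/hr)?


W ~ Exponential(μ−λ) for M/M/1.
μ − λ = 58.6 − 29.57 = 29.0300
P(W > t) = e^{−(μ−λ)t} = e^{−1.2599} = 0.283682

Final: 0.283682


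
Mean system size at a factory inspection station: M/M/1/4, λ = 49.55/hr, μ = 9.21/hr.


ρ = 49.55/9.21 = 5.3800
L = ρ[1 − (K+1)ρ^K + Kρ^(K+1)] / [(1−ρ)(1−ρ^(K+1))]
Numerator: 5.3800·(1 − 5·837.791818 + 4·4507.338172) = 74466.998144
Denominator: (-4.3800)·(-4506.338172) = 19737.859052
L = 74466.998144/19737.859052 = 3.7728

Final: 3.7728


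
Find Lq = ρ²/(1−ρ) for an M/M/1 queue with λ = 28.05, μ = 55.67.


ρ = 28.05/55.67 = 0.5039
Lq = ρ²/(1−ρ) = 0.2539/0.4961 = 0.5117

Final: 0.5117


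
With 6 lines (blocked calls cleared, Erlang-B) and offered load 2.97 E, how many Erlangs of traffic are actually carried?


B(6,2.97) = 0.050522 (Erlang-B)
Carried load = a(1 − B) = 2.97·(1 − 0.050522) = 2.97·0.949478 = 2.8199 E

Final: 2.8199 Erlangs


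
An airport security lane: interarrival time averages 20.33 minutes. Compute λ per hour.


λ = 1/(interarrival time) in consistent units.
1 hour = 60 min, so λ = 60/20.33 = 2.9513 per hour

Final: 2.9513 /hr


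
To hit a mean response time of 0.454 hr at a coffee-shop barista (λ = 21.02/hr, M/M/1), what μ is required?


W = 1/(μ−λ) ⇒ μ − λ = 1/W = 1/0.454 = 2.2026
μ = λ + 1/W = 21.02 + 2.2026 = 23.2226 per hr

Final: 23.2226 /hr


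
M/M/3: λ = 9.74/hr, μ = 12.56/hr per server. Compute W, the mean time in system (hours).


a = 0.7755; ρ = 0.2585; P₀ = 0.458510
Lq = P₀·a^c·ρ/(c!(1−ρ)²) = 0.01675
Wq = Lq/λ = 0.01675/9.74 = 0.001720 hr
W = Wq + 1/μ = 0.001720 + 0.07962 = 0.08134 hr

Final: 0.08134 hr


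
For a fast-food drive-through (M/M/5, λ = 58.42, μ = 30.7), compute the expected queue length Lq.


a = λ/μ = 1.9029; ρ = a/5 = 0.3806
P₀ = 0.148279
Lq = P₀·a^c·ρ / (c!·(1−ρ)²) = 0.148279·24.95260·0.3806/(120·0.38367)
= 0.03058

Final: 0.03058


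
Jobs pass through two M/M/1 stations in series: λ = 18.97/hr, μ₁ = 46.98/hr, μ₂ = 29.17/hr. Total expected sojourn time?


Each node sees arrival rate λ = 18.97/hr (tandem ⇒ throughput preserved).
W₁ = 1/(μ₁−λ) = 1/(46.98−18.97) = 0.03570 hr
W₂ = 1/(μ₂−λ) = 1/(29.17−18.97) = 0.09804 hr
W_total = W₁ + W₂ = 0.03570 + 0.09804 = 0.13374 hr

Final: 0.13374 hr


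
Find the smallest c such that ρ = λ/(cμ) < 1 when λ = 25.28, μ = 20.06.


Stability requires cμ > λ ⇔ c > λ/μ.
λ/μ = 25.28/20.06 = 1.2602
Minimum integer c = ⌊1.2602⌋ + 1 = 2
Check: 2·20.06 = 40.12 > 25.28, while 1·20.06 = 20.06 ≤ 25.28

Final: 2 servers


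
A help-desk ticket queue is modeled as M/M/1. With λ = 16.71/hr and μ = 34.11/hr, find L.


ρ = λ/μ = 16.71/34.11 = 0.4899
L = ρ/(1−ρ) = 0.4899/(1 − 0.4899) = 0.4899/0.5101 = 0.9603

Final: 0.9603


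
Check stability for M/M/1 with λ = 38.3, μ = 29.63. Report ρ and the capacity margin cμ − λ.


Total capacity cμ = 1·29.63 = 29.63/hr
ρ = λ/(cμ) = 38.3/29.63 = 1.2926
Stable ⇔ ρ < 1: NO
Spare capacity = cμ − λ = 29.63 − 38.3 = -8.67/hr

Final: ρ = 1.2926; unstable; margin = -8.67/hr


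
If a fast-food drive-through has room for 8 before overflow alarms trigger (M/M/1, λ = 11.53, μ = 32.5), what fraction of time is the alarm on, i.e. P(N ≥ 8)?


ρ = 11.53/32.5 = 0.3548
P(N ≥ n) = ρ^n = 0.3548^8 = 0.0002509

Final: 0.0002509


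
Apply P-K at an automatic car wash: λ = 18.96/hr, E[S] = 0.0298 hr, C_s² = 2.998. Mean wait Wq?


ρ = λ·E[S] = 18.96·0.0298 = 0.5650
E[S²] = E[S]²(1+C_s²) = 0.0298²·(1+2.998) = 0.003550
Wq = λ·E[S²]/(2(1−ρ)) = 18.96·0.003550/(2·0.4350) = 0.07738 hr

Final: 0.07738 hr


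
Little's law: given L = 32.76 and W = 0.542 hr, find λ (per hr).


λ = L/W = 32.76/0.542 = 60.4428 /hr

Final: 60.4428 /hr


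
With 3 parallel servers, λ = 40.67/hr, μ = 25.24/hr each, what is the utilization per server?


ρ = λ/(cμ) = 40.67/(3·25.24) = 40.67/75.72 = 0.5371

Final: 0.5371


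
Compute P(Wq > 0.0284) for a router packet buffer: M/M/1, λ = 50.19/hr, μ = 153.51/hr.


ρ = 50.19/153.51 = 0.3269
P(Wq > t) = ρ·e^{−(μ−λ)t} = 0.3269·e^{−2.9343}
= 0.3269·0.053169 = 0.017383

Final: 0.017383


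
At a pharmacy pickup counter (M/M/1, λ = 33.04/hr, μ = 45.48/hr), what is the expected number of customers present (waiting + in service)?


ρ = λ/μ = 33.04/45.48 = 0.7265
L = ρ/(1−ρ) = 0.7265/(1 − 0.7265) = 0.7265/0.2735 = 2.6559

Final: 2.6559


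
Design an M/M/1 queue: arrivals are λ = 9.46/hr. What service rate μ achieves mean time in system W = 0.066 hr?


W = 1/(μ−λ) ⇒ μ − λ = 1/W = 1/0.066 = 15.1515
μ = λ + 1/W = 9.46 + 15.1515 = 24.6115 per hr

Final: 24.6115 /hr


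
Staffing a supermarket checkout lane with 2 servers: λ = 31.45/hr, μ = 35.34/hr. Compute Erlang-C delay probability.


a = λ/μ = 0.8899; ρ = a/2 = 0.4450
P₀ = 0.384118 (from M/M/c formula)
C(c,a) = [a^c/(c!(1−ρ))]·P₀ = [0.79197/(2·0.5550)]·0.384118
= 0.71344·0.384118 = 0.274045

Final: 0.274045


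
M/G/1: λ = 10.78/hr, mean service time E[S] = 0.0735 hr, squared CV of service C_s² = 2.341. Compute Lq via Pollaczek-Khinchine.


ρ = λ·E[S] = 10.78·0.0735 = 0.7923
Lq = ρ²(1+C_s²)/(2(1−ρ)) = 0.6278·(1+2.341)/(2·0.2077)
= 0.6278·3.3410/0.4153 = 5.04992

Final: 5.04992


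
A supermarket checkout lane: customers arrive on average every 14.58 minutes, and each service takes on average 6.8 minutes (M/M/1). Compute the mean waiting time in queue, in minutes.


λ = 60/14.58 = 4.1152 /hr
μ = 60/6.8 = 8.8235 /hr
ρ = λ/μ = 4.1152/8.8235 = 0.4664
Wq = ρ/(μ−λ) = 0.4664/(8.8235−4.1152) = 0.09906 hr
In minutes: 0.09906·60 = 5.943 min

Final: 5.943 min


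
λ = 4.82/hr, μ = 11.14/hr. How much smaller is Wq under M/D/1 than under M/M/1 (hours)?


ρ = 4.82/11.14 = 0.4327
Wq(M/M/1) = ρ/(μ−λ) = 0.4327/6.32 = 0.06846 hr
Wq(M/D/1) = ρ/(2(μ−λ)) = 0.03423 hr
Savings = 0.06846 − 0.03423 = 0.03423 hr

Final: 0.03423 hr


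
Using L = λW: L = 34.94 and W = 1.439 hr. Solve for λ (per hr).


λ = L/W = 34.94/1.439 = 24.2808 /hr

Final: 24.2808 /hr


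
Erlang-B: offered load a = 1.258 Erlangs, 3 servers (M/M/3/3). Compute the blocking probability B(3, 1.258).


B(c,a) = (a^c/c!) / Σ_{k=0}^{c} a^k/k!
a^3/3! = 0.331811
Σ terms (k=0..3): 1.00000 + 1.25800 + 0.79128 + 0.33181 = 3.381093
B = 0.331811/3.381093 = 0.098137

Final: 0.098137


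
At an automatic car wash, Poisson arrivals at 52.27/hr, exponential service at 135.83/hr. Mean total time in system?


W = 1/(μ−λ) = 1/(135.83 − 52.27) = 1/83.56 = 0.01197 hr

Final: 0.01197 hr


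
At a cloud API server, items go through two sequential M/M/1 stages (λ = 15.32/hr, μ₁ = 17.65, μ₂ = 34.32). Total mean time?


Each node sees arrival rate λ = 15.32/hr (tandem ⇒ throughput preserved).
W₁ = 1/(μ₁−λ) = 1/(17.65−15.32) = 0.42918 hr
W₂ = 1/(μ₂−λ) = 1/(34.32−15.32) = 0.05263 hr
W_total = W₁ + W₂ = 0.42918 + 0.05263 = 0.48182 hr

Final: 0.48182 hr


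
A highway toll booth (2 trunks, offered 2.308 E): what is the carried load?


B(2,2.308) = 0.446029 (Erlang-B)
Carried load = a(1 − B) = 2.308·(1 − 0.446029) = 2.308·0.553971 = 1.2786 E

Final: 1.2786 Erlangs


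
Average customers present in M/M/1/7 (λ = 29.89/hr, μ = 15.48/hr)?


ρ = 29.89/15.48 = 1.9309
L = ρ[1 − (K+1)ρ^K + Kρ^(K+1)] / [(1−ρ)(1−ρ^(K+1))]
Numerator: 1.9309·(1 − 8·100.065579 + 7·193.214480) = 1067.730905
Denominator: (-0.9309)·(-192.214480) = 178.928337
L = 1067.730905/178.928337 = 5.9674

Final: 5.9674


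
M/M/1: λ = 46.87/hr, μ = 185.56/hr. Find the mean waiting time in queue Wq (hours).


ρ = 46.87/185.56 = 0.2526
Wq = ρ/(μ−λ) = 0.2526/(185.56 − 46.87) = 0.2526/138.69 = 0.001821 hr

Final: 0.001821 hr


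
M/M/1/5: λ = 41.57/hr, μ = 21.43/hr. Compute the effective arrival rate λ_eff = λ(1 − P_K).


ρ = 1.9398; P_K = (1−ρ)ρ^5/(1−ρ^6) = 0.493751
λ_eff = λ(1 − P_K) = 41.57·(1 − 0.493751) = 41.57·0.506249 = 21.0448 /hr

Final: 21.0448 /hr


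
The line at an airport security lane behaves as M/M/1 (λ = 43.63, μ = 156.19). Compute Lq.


ρ = 43.63/156.19 = 0.2793
Lq = ρ²/(1−ρ) = 0.07803/0.7207 = 0.1083

Final: 0.1083


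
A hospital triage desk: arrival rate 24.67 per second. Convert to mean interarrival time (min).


Mean interarrival time = 1/λ = 1/24.67 second = 0.04054 second
In minutes: 0.04054 × 0.0166667 = 0.0006756 min

Final: 0.0006756 min


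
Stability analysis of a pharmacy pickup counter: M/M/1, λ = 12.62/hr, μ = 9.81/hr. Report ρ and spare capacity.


Total capacity cμ = 1·9.81 = 9.81/hr
ρ = λ/(cμ) = 12.62/9.81 = 1.2864
Stable ⇔ ρ < 1: NO
Spare capacity = cμ − λ = 9.81 − 12.62 = -2.81/hr

Final: ρ = 1.2864; unstable; margin = -2.81/hr


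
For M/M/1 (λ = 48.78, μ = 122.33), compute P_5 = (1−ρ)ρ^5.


ρ = 48.78/122.33 = 0.3988
P_n = (1−ρ)·ρ^n = (1 − 0.3988)·0.3988^5 = 0.6012·0.010082 = 0.006062

Final: 0.006062


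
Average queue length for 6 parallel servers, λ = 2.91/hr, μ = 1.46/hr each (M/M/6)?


a = λ/μ = 1.9932; ρ = a/6 = 0.3322
P₀ = 0.136068
Lq = P₀·a^c·ρ / (c!·(1−ρ)²) = 0.136068·62.69614·0.3322/(720·0.44597)
= 0.008826

Final: 0.008826


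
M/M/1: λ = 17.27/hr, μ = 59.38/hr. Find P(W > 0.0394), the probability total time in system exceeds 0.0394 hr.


W ~ Exponential(μ−λ) for M/M/1.
μ − λ = 59.38 − 17.27 = 42.1100
P(W > t) = e^{−(μ−λ)t} = e^{−1.6591} = 0.190304

Final: 0.190304


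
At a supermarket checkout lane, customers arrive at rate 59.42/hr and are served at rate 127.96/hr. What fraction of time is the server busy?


ρ = λ/μ = 59.42/127.96 = 0.4644

Final: 0.4644


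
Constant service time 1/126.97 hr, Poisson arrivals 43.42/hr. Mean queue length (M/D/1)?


ρ = 43.42/126.97 = 0.3420
M/D/1: Lq = ρ²/(2(1−ρ)) = 0.1169/(2·0.6580) = 0.08886

Final: 0.08886


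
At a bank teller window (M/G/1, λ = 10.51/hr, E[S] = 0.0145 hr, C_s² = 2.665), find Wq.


ρ = λ·E[S] = 10.51·0.0145 = 0.1524
E[S²] = E[S]²(1+C_s²) = 0.0145²·(1+2.665) = 0.0007706
Wq = λ·E[S²]/(2(1−ρ)) = 10.51·0.0007706/(2·0.8476) = 0.004777 hr

Final: 0.004777 hr


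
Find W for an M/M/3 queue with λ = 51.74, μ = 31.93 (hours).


a = 1.6204; ρ = 0.5401; P₀ = 0.182636
Lq = P₀·a^c·ρ/(c!(1−ρ)²) = 0.33081
Wq = Lq/λ = 0.33081/51.74 = 0.006394 hr
W = Wq + 1/μ = 0.006394 + 0.03132 = 0.03771 hr

Final: 0.03771 hr


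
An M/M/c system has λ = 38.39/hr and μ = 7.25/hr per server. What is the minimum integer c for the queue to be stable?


Stability requires cμ > λ ⇔ c > λ/μ.
λ/μ = 38.39/7.25 = 5.2952
Minimum integer c = ⌊5.2952⌋ + 1 = 6
Check: 6·7.25 = 43.50 > 38.39, while 5·7.25 = 36.25 ≤ 38.39

Final: 6 servers


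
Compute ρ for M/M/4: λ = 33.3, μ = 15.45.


ρ = λ/(cμ) = 33.3/(4·15.45) = 33.3/61.80 = 0.5388

Final: 0.5388


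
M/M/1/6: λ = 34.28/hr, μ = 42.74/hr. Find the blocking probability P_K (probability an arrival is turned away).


ρ = λ/μ = 34.28/42.74 = 0.8021
P_K = (1−ρ)ρ^K/(1−ρ^(K+1)) = (0.1979·0.266218)/(1 − 0.213523)
= 0.052696/0.786477 = 0.067002

Final: 0.067002


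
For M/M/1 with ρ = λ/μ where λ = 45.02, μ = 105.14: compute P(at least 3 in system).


ρ = 45.02/105.14 = 0.4282
P(N ≥ n) = ρ^n = 0.4282^3 = 0.078508

Final: 0.078508


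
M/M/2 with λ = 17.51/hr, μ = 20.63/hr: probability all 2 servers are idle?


a = λ/μ = 17.51/20.63 = 0.8488; ρ = a/c = 0.4244
Σ_{k=0}^{1} a^k/k! (terms k=0..1) = 1.00000 + 0.84876 = 1.84876
Tail: a^2/(2!(1−ρ)) = 0.72040/(2·0.5756) = 0.62576
P₀ = 1/(1.84876 + 0.62576) = 1/2.47453 = 0.404118

Final: 0.404118


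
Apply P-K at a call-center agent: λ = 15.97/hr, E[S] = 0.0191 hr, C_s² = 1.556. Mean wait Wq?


ρ = λ·E[S] = 15.97·0.0191 = 0.3050
E[S²] = E[S]²(1+C_s²) = 0.0191²·(1+1.556) = 0.0009325
Wq = λ·E[S²]/(2(1−ρ)) = 15.97·0.0009325/(2·0.6950) = 0.01071 hr

Final: 0.01071 hr


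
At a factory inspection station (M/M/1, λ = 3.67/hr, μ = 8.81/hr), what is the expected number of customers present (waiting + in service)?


ρ = λ/μ = 3.67/8.81 = 0.4166
L = ρ/(1−ρ) = 0.4166/(1 − 0.4166) = 0.4166/0.5834 = 0.7140

Final: 0.7140


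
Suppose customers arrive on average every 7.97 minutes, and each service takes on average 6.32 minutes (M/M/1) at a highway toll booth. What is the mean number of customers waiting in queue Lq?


λ = 60/7.97 = 7.5282 /hr
μ = 60/6.32 = 9.4937 /hr
ρ = λ/μ = 7.5282/9.4937 = 0.7930
Lq = ρ²/(1−ρ) = 0.6288/0.2070 = 3.0373

Final: 3.0373


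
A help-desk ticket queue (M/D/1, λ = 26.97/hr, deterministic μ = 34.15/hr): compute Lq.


ρ = 26.97/34.15 = 0.7898
M/D/1: Lq = ρ²/(2(1−ρ)) = 0.6237/(2·0.2102) = 1.48326

Final: 1.48326


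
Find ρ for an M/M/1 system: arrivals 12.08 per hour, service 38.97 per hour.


ρ = λ/μ = 12.08/38.97 = 0.3100

Final: 0.3100


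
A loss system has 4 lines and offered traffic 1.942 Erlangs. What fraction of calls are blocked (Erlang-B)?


B(c,a) = (a^c/c!) / Σ_{k=0}^{c} a^k/k!
a^4/4! = 0.592633
Σ terms (k=0..4): 1.00000 + 1.94200 + 1.88568 + 1.22066 + 0.59263 = 6.640980
B = 0.592633/6.640980 = 0.089239

Final: 0.089239


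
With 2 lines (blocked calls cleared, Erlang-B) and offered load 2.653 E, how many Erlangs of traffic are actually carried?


B(2,2.653) = 0.490673 (Erlang-B)
Carried load = a(1 − B) = 2.653·(1 − 0.490673) = 2.653·0.509327 = 1.3512 E

Final: 1.3512 Erlangs


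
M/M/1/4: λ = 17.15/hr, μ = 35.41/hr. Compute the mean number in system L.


ρ = 17.15/35.41 = 0.4843
L = ρ[1 − (K+1)ρ^K + Kρ^(K+1)] / [(1−ρ)(1−ρ^(K+1))]
Numerator: 0.4843·(1 − 5·0.055024 + 4·0.026650) = 0.402707
Denominator: (0.5157)·(0.973350) = 0.501931
L = 0.402707/0.501931 = 0.8023

Final: 0.8023


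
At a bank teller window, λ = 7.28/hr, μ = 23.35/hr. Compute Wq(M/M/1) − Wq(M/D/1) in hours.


ρ = 7.28/23.35 = 0.3118
Wq(M/M/1) = ρ/(μ−λ) = 0.3118/16.07 = 0.01940 hr
Wq(M/D/1) = ρ/(2(μ−λ)) = 0.009701 hr
Savings = 0.01940 − 0.009701 = 0.009701 hr

Final: 0.009701 hr


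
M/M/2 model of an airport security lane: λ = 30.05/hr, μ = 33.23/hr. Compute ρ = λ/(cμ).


ρ = λ/(cμ) = 30.05/(2·33.23) = 30.05/66.46 = 0.4522

Final: 0.4522


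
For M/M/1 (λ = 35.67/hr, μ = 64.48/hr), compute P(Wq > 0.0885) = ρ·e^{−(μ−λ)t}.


ρ = 35.67/64.48 = 0.5532
P(Wq > t) = ρ·e^{−(μ−λ)t} = 0.5532·e^{−2.5497}
= 0.5532·0.078106 = 0.043208

Final: 0.043208


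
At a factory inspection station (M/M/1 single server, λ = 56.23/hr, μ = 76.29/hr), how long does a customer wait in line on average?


ρ = 56.23/76.29 = 0.7371
Wq = ρ/(μ−λ) = 0.7371/(76.29 − 56.23) = 0.7371/20.06 = 0.03674 hr

Final: 0.03674 hr


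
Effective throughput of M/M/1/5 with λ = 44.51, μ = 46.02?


ρ = 0.9672; P_K = (1−ρ)ρ^5/(1−ρ^6) = 0.153081
λ_eff = λ(1 − P_K) = 44.51·(1 − 0.153081) = 44.51·0.846919 = 37.6964 /hr

Final: 37.6964 /hr


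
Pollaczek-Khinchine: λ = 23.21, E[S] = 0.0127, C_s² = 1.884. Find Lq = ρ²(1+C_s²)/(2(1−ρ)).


ρ = λ·E[S] = 23.21·0.0127 = 0.2948
Lq = ρ²(1+C_s²)/(2(1−ρ)) = 0.08689·(1+1.884)/(2·0.7052)
= 0.08689·2.8840/1.4105 = 0.17766

Final: 0.17766


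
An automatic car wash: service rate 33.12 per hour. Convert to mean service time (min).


Mean service time = 1/μ = 1/33.12 hour = 0.03019 hour
In minutes: 0.03019 × 60 = 1.8116 min

Final: 1.8116 min


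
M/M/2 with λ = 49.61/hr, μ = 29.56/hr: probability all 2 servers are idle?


a = λ/μ = 49.61/29.56 = 1.6783; ρ = a/c = 0.8391
Σ_{k=0}^{1} a^k/k! (terms k=0..1) = 1.00000 + 1.67828 = 2.67828
Tail: a^2/(2!(1−ρ)) = 2.81663/(2·0.1609) = 8.75495
P₀ = 1/(2.67828 + 8.75495) = 1/11.43323 = 0.087464

Final: 0.087464


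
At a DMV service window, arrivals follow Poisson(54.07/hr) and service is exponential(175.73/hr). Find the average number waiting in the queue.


ρ = 54.07/175.73 = 0.3077
Lq = ρ²/(1−ρ) = 0.09467/0.6923 = 0.1367

Final: 0.1367


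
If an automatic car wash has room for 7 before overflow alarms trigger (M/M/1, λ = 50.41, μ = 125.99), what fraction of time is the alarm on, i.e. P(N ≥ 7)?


ρ = 50.41/125.99 = 0.4001
P(N ≥ n) = ρ^n = 0.4001^7 = 0.001642

Final: 0.001642


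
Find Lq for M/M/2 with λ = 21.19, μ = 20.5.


a = λ/μ = 1.0337; ρ = a/2 = 0.5168
P₀ = 0.318540
Lq = P₀·a^c·ρ / (c!·(1−ρ)²) = 0.318540·1.06845·0.5168/(2·0.23345)
= 0.37673

Final: 0.37673


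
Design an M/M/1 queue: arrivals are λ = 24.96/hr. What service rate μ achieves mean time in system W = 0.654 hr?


W = 1/(μ−λ) ⇒ μ − λ = 1/W = 1/0.654 = 1.5291
μ = λ + 1/W = 24.96 + 1.5291 = 26.4891 per hr

Final: 26.4891 /hr


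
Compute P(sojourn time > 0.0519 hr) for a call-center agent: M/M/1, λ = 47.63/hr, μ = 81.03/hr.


W ~ Exponential(μ−λ) for M/M/1.
μ − λ = 81.03 − 47.63 = 33.4000
P(W > t) = e^{−(μ−λ)t} = e^{−1.7335} = 0.176672

Final: 0.176672


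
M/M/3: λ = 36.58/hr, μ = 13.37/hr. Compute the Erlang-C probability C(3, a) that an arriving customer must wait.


a = λ/μ = 2.7360; ρ = a/3 = 0.9120
P₀ = 0.021615 (from M/M/c formula)
C(c,a) = [a^c/(c!(1−ρ))]·P₀ = [20.48033/(6·0.08801)]·0.021615
= 38.78498·0.021615 = 0.838345

Final: 0.838345


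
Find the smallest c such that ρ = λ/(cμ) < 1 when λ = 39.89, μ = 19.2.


Stability requires cμ > λ ⇔ c > λ/μ.
λ/μ = 39.89/19.2 = 2.0776
Minimum integer c = ⌊2.0776⌋ + 1 = 3
Check: 3·19.2 = 57.60 > 39.89, while 2·19.2 = 38.40 ≤ 39.89

Final: 3 servers


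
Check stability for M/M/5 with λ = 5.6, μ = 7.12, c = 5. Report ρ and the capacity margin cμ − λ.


Total capacity cμ = 5·7.12 = 35.60/hr
ρ = λ/(cμ) = 5.6/35.60 = 0.1573
Stable ⇔ ρ < 1: YES
Spare capacity = cμ − λ = 35.60 − 5.6 = 30.00/hr

Final: ρ = 0.1573; stable; margin = 30.00/hr


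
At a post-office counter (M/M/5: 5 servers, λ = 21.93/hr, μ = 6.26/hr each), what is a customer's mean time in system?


a = 3.5032; ρ = 0.7006; P₀ = 0.025795
Lq = P₀·a^c·ρ/(c!(1−ρ)²) = 0.88670
Wq = Lq/λ = 0.88670/21.93 = 0.04043 hr
W = Wq + 1/μ = 0.04043 + 0.15974 = 0.20018 hr

Final: 0.20018 hr


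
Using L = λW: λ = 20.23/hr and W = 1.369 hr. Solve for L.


L = λW = 20.23·1.369 = 27.6949

Final: 27.6949


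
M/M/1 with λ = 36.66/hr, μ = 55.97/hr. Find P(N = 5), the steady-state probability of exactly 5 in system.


ρ = 36.66/55.97 = 0.6550
P_n = (1−ρ)·ρ^n = (1 − 0.6550)·0.6550^5 = 0.3450·0.120555 = 0.041592

Final: 0.041592


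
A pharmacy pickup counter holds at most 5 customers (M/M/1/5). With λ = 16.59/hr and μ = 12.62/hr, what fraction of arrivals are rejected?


ρ = λ/μ = 16.59/12.62 = 1.3146
P_K = (1−ρ)ρ^K/(1−ρ^(K+1)) = (-0.3146·3.925863)/(1 − 5.160861)
= -1.234998/-4.160861 = 0.296813

Final: 0.296813


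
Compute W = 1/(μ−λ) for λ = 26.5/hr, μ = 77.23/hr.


W = 1/(μ−λ) = 1/(77.23 − 26.5) = 1/50.73 = 0.01971 hr

Final: 0.01971 hr


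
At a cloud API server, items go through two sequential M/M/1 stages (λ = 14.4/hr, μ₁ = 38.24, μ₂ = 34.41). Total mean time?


Each node sees arrival rate λ = 14.4/hr (tandem ⇒ throughput preserved).
W₁ = 1/(μ₁−λ) = 1/(38.24−14.4) = 0.04195 hr
W₂ = 1/(μ₂−λ) = 1/(34.41−14.4) = 0.04998 hr
W_total = W₁ + W₂ = 0.04195 + 0.04998 = 0.09192 hr

Final: 0.09192 hr


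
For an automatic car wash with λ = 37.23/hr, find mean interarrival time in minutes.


Mean interarrival time = 1/λ = 1/37.23 hour = 0.02686 hour
In minutes: 0.02686 × 60 = 1.6116 min

Final: 1.6116 min


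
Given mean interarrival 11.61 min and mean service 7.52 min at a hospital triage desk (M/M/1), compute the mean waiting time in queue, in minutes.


λ = 60/11.61 = 5.1680 /hr
μ = 60/7.52 = 7.9787 /hr
ρ = λ/μ = 5.1680/7.9787 = 0.6477
Wq = ρ/(μ−λ) = 0.6477/(7.9787−5.1680) = 0.23044 hr
In minutes: 0.23044·60 = 13.827 min

Final: 13.827 min


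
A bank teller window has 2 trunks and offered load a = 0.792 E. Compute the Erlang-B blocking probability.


B(c,a) = (a^c/c!) / Σ_{k=0}^{c} a^k/k!
a^2/2! = 0.313632
Σ terms (k=0..2): 1.00000 + 0.79200 + 0.31363 = 2.105632
B = 0.313632/2.105632 = 0.148949

Final: 0.148949


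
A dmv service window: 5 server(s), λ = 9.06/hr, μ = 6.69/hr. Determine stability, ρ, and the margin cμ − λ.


Total capacity cμ = 5·6.69 = 33.45/hr
ρ = λ/(cμ) = 9.06/33.45 = 0.2709
Stable ⇔ ρ < 1: YES
Spare capacity = cμ − λ = 33.45 − 9.06 = 24.39/hr

Final: ρ = 0.2709; stable; margin = 24.39/hr


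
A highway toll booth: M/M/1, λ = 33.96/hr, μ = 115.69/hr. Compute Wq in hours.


ρ = 33.96/115.69 = 0.2935
Wq = ρ/(μ−λ) = 0.2935/(115.69 − 33.96) = 0.2935/81.73 = 0.003592 hr

Final: 0.003592 hr


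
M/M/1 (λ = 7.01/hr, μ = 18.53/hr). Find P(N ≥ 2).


ρ = 7.01/18.53 = 0.3783
P(N ≥ n) = ρ^n = 0.3783^2 = 0.143115

Final: 0.143115


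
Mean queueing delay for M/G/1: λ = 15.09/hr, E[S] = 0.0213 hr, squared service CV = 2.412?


ρ = λ·E[S] = 15.09·0.0213 = 0.3214
E[S²] = E[S]²(1+C_s²) = 0.0213²·(1+2.412) = 0.001548
Wq = λ·E[S²]/(2(1−ρ)) = 15.09·0.001548/(2·0.6786) = 0.01721 hr

Final: 0.01721 hr


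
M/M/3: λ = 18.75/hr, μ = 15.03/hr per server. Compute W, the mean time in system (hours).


a = 1.2475; ρ = 0.4158; P₀ = 0.279365
Lq = P₀·a^c·ρ/(c!(1−ρ)²) = 0.11015
Wq = Lq/λ = 0.11015/18.75 = 0.005875 hr
W = Wq + 1/μ = 0.005875 + 0.06653 = 0.07241 hr

Final: 0.07241 hr


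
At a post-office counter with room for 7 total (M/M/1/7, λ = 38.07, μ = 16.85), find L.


ρ = 38.07/16.85 = 2.2593
L = ρ[1 − (K+1)ρ^K + Kρ^(K+1)] / [(1−ρ)(1−ρ^(K+1))]
Numerator: 2.2593·(1 − 8·300.525135 + 7·678.990617) = 5308.863167
Denominator: (-1.2593)·(-677.990617) = 853.825572
L = 5308.863167/853.825572 = 6.2177

Final: 6.2177


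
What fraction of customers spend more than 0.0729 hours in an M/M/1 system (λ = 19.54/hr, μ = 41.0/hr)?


W ~ Exponential(μ−λ) for M/M/1.
μ − λ = 41.0 − 19.54 = 21.4600
P(W > t) = e^{−(μ−λ)t} = e^{−1.5644} = 0.209206

Final: 0.209206


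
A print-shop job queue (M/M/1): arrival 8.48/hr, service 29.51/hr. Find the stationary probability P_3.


ρ = 8.48/29.51 = 0.2874
P_n = (1−ρ)·ρ^n = (1 − 0.2874)·0.2874^3 = 0.7126·0.023729 = 0.016910

Final: 0.016910


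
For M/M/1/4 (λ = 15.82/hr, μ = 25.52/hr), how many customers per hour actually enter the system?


ρ = 0.6199; P_K = (1−ρ)ρ^4/(1−ρ^5) = 0.061786
λ_eff = λ(1 − P_K) = 15.82·(1 − 0.061786) = 15.82·0.938214 = 14.8425 /hr

Final: 14.8425 /hr


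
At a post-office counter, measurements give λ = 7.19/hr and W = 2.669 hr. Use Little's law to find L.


L = λW = 7.19·2.669 = 19.1901

Final: 19.1901


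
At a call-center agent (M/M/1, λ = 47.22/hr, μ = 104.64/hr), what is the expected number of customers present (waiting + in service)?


ρ = λ/μ = 47.22/104.64 = 0.4513
L = ρ/(1−ρ) = 0.4513/(1 − 0.4513) = 0.4513/0.5487 = 0.8224

Final: 0.8224


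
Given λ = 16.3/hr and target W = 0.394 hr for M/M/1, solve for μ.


W = 1/(μ−λ) ⇒ μ − λ = 1/W = 1/0.394 = 2.5381
μ = λ + 1/W = 16.3 + 2.5381 = 18.8381 per hr

Final: 18.8381 /hr


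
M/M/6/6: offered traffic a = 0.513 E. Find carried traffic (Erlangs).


B(6,0.513) = 0.00001516 (Erlang-B)
Carried load = a(1 − B) = 0.513·(1 − 0.00001516) = 0.513·0.999985 = 0.5130 E

Final: 0.5130 Erlangs


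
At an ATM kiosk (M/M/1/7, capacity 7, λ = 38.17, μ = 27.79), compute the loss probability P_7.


ρ = λ/μ = 38.17/27.79 = 1.3735
P_K = (1−ρ)ρ^K/(1−ρ^(K+1)) = (-0.3735·9.222216)/(1 − 12.666858)
= -3.444642/-11.666858 = 0.295250

Final: 0.295250


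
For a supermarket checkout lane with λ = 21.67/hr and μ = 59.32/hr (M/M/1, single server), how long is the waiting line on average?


ρ = 21.67/59.32 = 0.3653
Lq = ρ²/(1−ρ) = 0.1334/0.6347 = 0.2103

Final: 0.2103


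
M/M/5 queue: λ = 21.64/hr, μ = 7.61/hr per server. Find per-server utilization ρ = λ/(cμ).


ρ = λ/(cμ) = 21.64/(5·7.61) = 21.64/38.05 = 0.5687

Final: 0.5687


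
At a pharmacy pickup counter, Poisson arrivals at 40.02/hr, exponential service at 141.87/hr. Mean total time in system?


W = 1/(μ−λ) = 1/(141.87 − 40.02) = 1/101.85 = 0.009818 hr

Final: 0.009818 hr


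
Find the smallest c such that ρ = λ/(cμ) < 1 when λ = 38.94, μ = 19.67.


Stability requires cμ > λ ⇔ c > λ/μ.
λ/μ = 38.94/19.67 = 1.9797
Minimum integer c = ⌊1.9797⌋ + 1 = 2
Check: 2·19.67 = 39.34 > 38.94, while 1·19.67 = 19.67 ≤ 38.94

Final: 2 servers


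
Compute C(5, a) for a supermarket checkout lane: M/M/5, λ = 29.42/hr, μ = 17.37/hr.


a = λ/μ = 1.6937; ρ = a/5 = 0.3387
P₀ = 0.183270 (from M/M/c formula)
C(c,a) = [a^c/(c!(1−ρ))]·P₀ = [13.93844/(120·0.6613)]·0.183270
= 0.17566·0.183270 = 0.032193

Final: 0.032193


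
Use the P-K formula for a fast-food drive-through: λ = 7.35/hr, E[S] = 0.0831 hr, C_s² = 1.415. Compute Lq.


ρ = λ·E[S] = 7.35·0.0831 = 0.6108
Lq = ρ²(1+C_s²)/(2(1−ρ)) = 0.3731·(1+1.415)/(2·0.3892)
= 0.3731·2.4150/0.7784 = 1.15738

Final: 1.15738


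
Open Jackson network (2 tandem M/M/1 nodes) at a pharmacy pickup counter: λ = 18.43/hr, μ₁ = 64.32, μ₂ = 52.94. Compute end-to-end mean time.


Each node sees arrival rate λ = 18.43/hr (tandem ⇒ throughput preserved).
W₁ = 1/(μ₁−λ) = 1/(64.32−18.43) = 0.02179 hr
W₂ = 1/(μ₂−λ) = 1/(52.94−18.43) = 0.02898 hr
W_total = W₁ + W₂ = 0.02179 + 0.02898 = 0.05077 hr

Final: 0.05077 hr


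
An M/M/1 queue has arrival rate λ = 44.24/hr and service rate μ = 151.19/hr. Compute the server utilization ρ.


ρ = λ/μ = 44.24/151.19 = 0.2926

Final: 0.2926


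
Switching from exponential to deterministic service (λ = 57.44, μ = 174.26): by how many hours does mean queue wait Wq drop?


ρ = 57.44/174.26 = 0.3296
Wq(M/M/1) = ρ/(μ−λ) = 0.3296/116.82 = 0.002822 hr
Wq(M/D/1) = ρ/(2(μ−λ)) = 0.001411 hr
Savings = 0.002822 − 0.001411 = 0.001411 hr

Final: 0.001411 hr


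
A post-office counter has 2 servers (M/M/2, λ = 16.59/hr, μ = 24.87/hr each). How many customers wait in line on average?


a = λ/μ = 0.6671; ρ = a/2 = 0.3335
P₀ = 0.499774
Lq = P₀·a^c·ρ / (c!·(1−ρ)²) = 0.499774·0.44498·0.3335/(2·0.44418)
= 0.08350

Final: 0.08350


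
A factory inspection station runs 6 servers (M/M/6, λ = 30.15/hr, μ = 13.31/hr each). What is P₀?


a = λ/μ = 30.15/13.31 = 2.2652; ρ = a/c = 0.3775
Σ_{k=0}^{5} a^k/k! (terms k=0..5) = 1.00000 + 2.26521 + 2.56560 + 1.93721 + 1.09705 + 0.49701 = 9.36208
Tail: a^6/(6!(1−ρ)) = 135.10007/(720·0.6225) = 0.30145
P₀ = 1/(9.36208 + 0.30145) = 1/9.66352 = 0.103482

Final: 0.103482


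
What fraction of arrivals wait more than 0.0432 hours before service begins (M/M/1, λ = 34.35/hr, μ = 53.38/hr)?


ρ = 34.35/53.38 = 0.6435
P(Wq > t) = ρ·e^{−(μ−λ)t} = 0.6435·e^{−0.8221}
= 0.6435·0.439509 = 0.282824

Final: 0.282824


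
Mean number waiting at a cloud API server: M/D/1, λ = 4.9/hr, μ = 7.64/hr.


ρ = 4.9/7.64 = 0.6414
M/D/1: Lq = ρ²/(2(1−ρ)) = 0.4113/(2·0.3586) = 0.57348

Final: 0.57348


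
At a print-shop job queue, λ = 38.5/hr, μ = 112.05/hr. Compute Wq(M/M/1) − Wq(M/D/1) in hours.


ρ = 38.5/112.05 = 0.3436
Wq(M/M/1) = ρ/(μ−λ) = 0.3436/73.55 = 0.004672 hr
Wq(M/D/1) = ρ/(2(μ−λ)) = 0.002336 hr
Savings = 0.004672 − 0.002336 = 0.002336 hr

Final: 0.002336 hr


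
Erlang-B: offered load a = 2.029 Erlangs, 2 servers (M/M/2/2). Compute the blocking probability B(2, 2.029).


B(c,a) = (a^c/c!) / Σ_{k=0}^{c} a^k/k!
a^2/2! = 2.058420
Σ terms (k=0..2): 1.00000 + 2.02900 + 2.05842 = 5.087421
B = 2.058420/5.087421 = 0.404610

Final: 0.404610


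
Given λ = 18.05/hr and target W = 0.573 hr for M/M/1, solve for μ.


W = 1/(μ−λ) ⇒ μ − λ = 1/W = 1/0.573 = 1.7452
μ = λ + 1/W = 18.05 + 1.7452 = 19.7952 per hr

Final: 19.7952 /hr


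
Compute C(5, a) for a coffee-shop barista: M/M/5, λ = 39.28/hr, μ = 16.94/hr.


a = λ/μ = 2.3188; ρ = a/5 = 0.4638
P₀ = 0.096794 (from M/M/c formula)
C(c,a) = [a^c/(c!(1−ρ))]·P₀ = [67.03326/(120·0.5362)]·0.096794
= 1.04171·0.096794 = 0.100831

Final: 0.100831


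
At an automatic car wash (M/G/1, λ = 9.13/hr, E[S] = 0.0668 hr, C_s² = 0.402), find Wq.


ρ = λ·E[S] = 9.13·0.0668 = 0.6099
E[S²] = E[S]²(1+C_s²) = 0.0668²·(1+0.402) = 0.006256
Wq = λ·E[S²]/(2(1−ρ)) = 9.13·0.006256/(2·0.3901) = 0.07321 hr

Final: 0.07321 hr


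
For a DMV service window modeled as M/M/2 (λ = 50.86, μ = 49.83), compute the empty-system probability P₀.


a = λ/μ = 50.86/49.83 = 1.0207; ρ = a/c = 0.5103
Σ_{k=0}^{1} a^k/k! (terms k=0..1) = 1.00000 + 1.02067 = 2.02067
Tail: a^2/(2!(1−ρ)) = 1.04177/(2·0.4897) = 1.06376
P₀ = 1/(2.02067 + 1.06376) = 1/3.08443 = 0.324209

Final: 0.324209


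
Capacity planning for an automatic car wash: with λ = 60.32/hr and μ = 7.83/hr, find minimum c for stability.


Stability requires cμ > λ ⇔ c > λ/μ.
λ/μ = 60.32/7.83 = 7.7037
Minimum integer c = ⌊7.7037⌋ + 1 = 8
Check: 8·7.83 = 62.64 > 60.32, while 7·7.83 = 54.81 ≤ 60.32

Final: 8 servers


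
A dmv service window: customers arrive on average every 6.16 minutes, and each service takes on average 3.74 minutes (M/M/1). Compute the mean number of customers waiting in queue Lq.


λ = 60/6.16 = 9.7403 /hr
μ = 60/3.74 = 16.0428 /hr
ρ = λ/μ = 9.7403/16.0428 = 0.6071
Lq = ρ²/(1−ρ) = 0.3686/0.3929 = 0.9383

Final: 0.9383


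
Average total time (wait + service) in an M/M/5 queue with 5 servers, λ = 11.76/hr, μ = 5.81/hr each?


a = 2.0241; ρ = 0.4048; P₀ = 0.131066
Lq = P₀·a^c·ρ/(c!(1−ρ)²) = 0.04241
Wq = Lq/λ = 0.04241/11.76 = 0.003606 hr
W = Wq + 1/μ = 0.003606 + 0.17212 = 0.17572 hr

Final: 0.17572 hr


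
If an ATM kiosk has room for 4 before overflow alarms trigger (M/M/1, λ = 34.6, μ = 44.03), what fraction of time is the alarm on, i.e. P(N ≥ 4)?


ρ = 34.6/44.03 = 0.7858
P(N ≥ n) = ρ^n = 0.7858^4 = 0.381338

Final: 0.381338


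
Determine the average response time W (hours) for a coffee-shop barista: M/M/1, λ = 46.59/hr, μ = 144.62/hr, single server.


W = 1/(μ−λ) = 1/(144.62 − 46.59) = 1/98.03 = 0.01020 hr

Final: 0.01020 hr


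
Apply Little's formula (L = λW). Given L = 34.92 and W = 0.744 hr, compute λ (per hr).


λ = L/W = 34.92/0.744 = 46.9355 /hr

Final: 46.9355 /hr


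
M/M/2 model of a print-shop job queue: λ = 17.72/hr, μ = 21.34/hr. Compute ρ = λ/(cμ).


ρ = λ/(cμ) = 17.72/(2·21.34) = 17.72/42.68 = 0.4152

Final: 0.4152


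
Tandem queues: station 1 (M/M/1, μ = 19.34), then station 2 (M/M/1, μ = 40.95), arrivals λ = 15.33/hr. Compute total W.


Each node sees arrival rate λ = 15.33/hr (tandem ⇒ throughput preserved).
W₁ = 1/(μ₁−λ) = 1/(19.34−15.33) = 0.24938 hr
W₂ = 1/(μ₂−λ) = 1/(40.95−15.33) = 0.03903 hr
W_total = W₁ + W₂ = 0.24938 + 0.03903 = 0.28841 hr

Final: 0.28841 hr


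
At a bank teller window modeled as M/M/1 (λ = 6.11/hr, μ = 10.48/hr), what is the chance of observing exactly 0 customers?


ρ = 6.11/10.48 = 0.5830
P_n = (1−ρ)·ρ^n = (1 − 0.5830)·0.5830^0 = 0.4170·1.000000 = 0.416985

Final: 0.416985


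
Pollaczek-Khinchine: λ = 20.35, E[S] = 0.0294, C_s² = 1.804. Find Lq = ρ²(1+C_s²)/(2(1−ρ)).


ρ = λ·E[S] = 20.35·0.0294 = 0.5983
Lq = ρ²(1+C_s²)/(2(1−ρ)) = 0.3580·(1+1.804)/(2·0.4017)
= 0.3580·2.8040/0.8034 = 1.24928

Final: 1.24928


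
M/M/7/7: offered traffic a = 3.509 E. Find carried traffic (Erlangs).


B(7,3.509) = 0.039980 (Erlang-B)
Carried load = a(1 − B) = 3.509·(1 − 0.039980) = 3.509·0.960020 = 3.3687 E

Final: 3.3687 Erlangs


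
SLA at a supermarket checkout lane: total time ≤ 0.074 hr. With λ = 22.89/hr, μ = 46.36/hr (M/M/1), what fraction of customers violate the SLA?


W ~ Exponential(μ−λ) for M/M/1.
μ − λ = 46.36 − 22.89 = 23.4700
P(W > t) = e^{−(μ−λ)t} = e^{−1.7368} = 0.176086

Final: 0.176086


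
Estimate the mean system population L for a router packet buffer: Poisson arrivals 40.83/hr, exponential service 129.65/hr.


ρ = λ/μ = 40.83/129.65 = 0.3149
L = ρ/(1−ρ) = 0.3149/(1 − 0.3149) = 0.3149/0.6851 = 0.4597

Final: 0.4597


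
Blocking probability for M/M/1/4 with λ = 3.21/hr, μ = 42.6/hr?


ρ = λ/μ = 3.21/42.6 = 0.07535
P_K = (1−ρ)ρ^K/(1−ρ^(K+1)) = (0.9246·0.00003224)/(1 − 0.000002429)
= 0.00002981/0.999998 = 0.00002981

Final: 0.00002981


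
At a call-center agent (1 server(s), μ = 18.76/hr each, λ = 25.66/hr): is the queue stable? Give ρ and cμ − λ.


Total capacity cμ = 1·18.76 = 18.76/hr
ρ = λ/(cμ) = 25.66/18.76 = 1.3678
Stable ⇔ ρ < 1: NO
Spare capacity = cμ − λ = 18.76 − 25.66 = -6.90/hr

Final: ρ = 1.3678; unstable; margin = -6.90/hr


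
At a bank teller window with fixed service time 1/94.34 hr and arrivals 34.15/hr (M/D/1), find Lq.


ρ = 34.15/94.34 = 0.3620
M/D/1: Lq = ρ²/(2(1−ρ)) = 0.1310/(2·0.6380) = 0.10269

Final: 0.10269


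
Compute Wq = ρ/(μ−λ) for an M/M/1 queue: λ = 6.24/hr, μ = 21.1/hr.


ρ = 6.24/21.1 = 0.2957
Wq = ρ/(μ−λ) = 0.2957/(21.1 − 6.24) = 0.2957/14.86 = 0.01990 hr

Final: 0.01990 hr


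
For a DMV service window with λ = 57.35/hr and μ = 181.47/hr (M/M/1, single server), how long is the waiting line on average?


ρ = 57.35/181.47 = 0.3160
Lq = ρ²/(1−ρ) = 0.09988/0.6840 = 0.1460

Final: 0.1460


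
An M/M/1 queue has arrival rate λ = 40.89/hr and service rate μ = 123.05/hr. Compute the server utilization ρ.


ρ = λ/μ = 40.89/123.05 = 0.3323

Final: 0.3323


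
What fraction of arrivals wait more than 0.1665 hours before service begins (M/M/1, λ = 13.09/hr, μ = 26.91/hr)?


ρ = 13.09/26.91 = 0.4864
P(Wq > t) = ρ·e^{−(μ−λ)t} = 0.4864·e^{−2.3010}
= 0.4864·0.100156 = 0.048719

Final: 0.048719


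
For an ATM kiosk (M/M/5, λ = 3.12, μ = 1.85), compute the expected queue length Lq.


a = λ/μ = 1.6865; ρ = a/5 = 0.3373
P₀ = 0.184614
Lq = P₀·a^c·ρ / (c!·(1−ρ)²) = 0.184614·13.64314·0.3373/(120·0.43917)
= 0.01612

Final: 0.01612


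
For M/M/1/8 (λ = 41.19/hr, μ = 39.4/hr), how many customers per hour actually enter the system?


ρ = 1.0454; P_K = (1−ρ)ρ^8/(1−ρ^9) = 0.131852
λ_eff = λ(1 − P_K) = 41.19·(1 − 0.131852) = 41.19·0.868148 = 35.7590 /hr

Final: 35.7590 /hr


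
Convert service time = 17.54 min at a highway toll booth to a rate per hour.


μ = 1/(service time) in consistent units.
1 hour = 60 min, so μ = 60/17.54 = 3.4208 per hour

Final: 3.4208 /hr


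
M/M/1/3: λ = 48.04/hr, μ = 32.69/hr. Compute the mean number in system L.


ρ = 48.04/32.69 = 1.4696
L = ρ[1 − (K+1)ρ^K + Kρ^(K+1)] / [(1−ρ)(1−ρ^(K+1))]
Numerator: 1.4696·(1 − 4·3.173688 + 3·4.663933) = 3.375655
Denominator: (-0.4696)·(-3.663933) = 1.720446
L = 3.375655/1.720446 = 1.9621

Final: 1.9621


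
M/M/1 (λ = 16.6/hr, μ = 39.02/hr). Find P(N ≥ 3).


ρ = 16.6/39.02 = 0.4254
P(N ≥ n) = ρ^n = 0.4254^3 = 0.076995

Final: 0.076995


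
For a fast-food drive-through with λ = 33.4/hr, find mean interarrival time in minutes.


Mean interarrival time = 1/λ = 1/33.4 hour = 0.02994 hour
In minutes: 0.02994 × 60 = 1.7964 min

Final: 1.7964 min


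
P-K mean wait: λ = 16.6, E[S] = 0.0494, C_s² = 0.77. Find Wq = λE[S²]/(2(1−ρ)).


ρ = λ·E[S] = 16.6·0.0494 = 0.8200
E[S²] = E[S]²(1+C_s²) = 0.0494²·(1+0.77) = 0.004319
Wq = λ·E[S²]/(2(1−ρ)) = 16.6·0.004319/(2·0.1800) = 0.19922 hr

Final: 0.19922 hr


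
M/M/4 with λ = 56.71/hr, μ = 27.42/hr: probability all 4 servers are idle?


a = λ/μ = 56.71/27.42 = 2.0682; ρ = a/c = 0.5170
Σ_{k=0}^{3} a^k/k! (terms k=0..3) = 1.00000 + 2.06820 + 2.13872 + 1.47443 = 6.68135
Tail: a^4/(4!(1−ρ)) = 18.29653/(24·0.4830) = 1.57854
P₀ = 1/(6.68135 + 1.57854) = 1/8.25989 = 0.121067

Final: 0.121067


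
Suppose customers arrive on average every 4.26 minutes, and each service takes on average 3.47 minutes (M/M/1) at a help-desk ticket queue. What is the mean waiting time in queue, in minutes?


λ = 60/4.26 = 14.0845 /hr
μ = 60/3.47 = 17.2911 /hr
ρ = λ/μ = 14.0845/17.2911 = 0.8146
Wq = ρ/(μ−λ) = 0.8146/(17.2911−14.0845) = 0.25403 hr
In minutes: 0.25403·60 = 15.242 min

Final: 15.242 min


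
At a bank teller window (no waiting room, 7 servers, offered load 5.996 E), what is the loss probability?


B(c,a) = (a^c/c!) / Σ_{k=0}^{c} a^k/k!
a^7/7! = 55.284175
Σ terms (k=0..7): 1.00000 + 5.99600 + 17.97601 + 35.92805 + 53.85614 + 64.58429 + 64.54123 + 55.28417 = 299.165894
B = 55.284175/299.165894 = 0.184794

Final: 0.184794


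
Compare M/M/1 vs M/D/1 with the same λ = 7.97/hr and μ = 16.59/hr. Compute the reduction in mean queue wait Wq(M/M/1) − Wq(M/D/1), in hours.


ρ = 7.97/16.59 = 0.4804
Wq(M/M/1) = ρ/(μ−λ) = 0.4804/8.62 = 0.05573 hr
Wq(M/D/1) = ρ/(2(μ−λ)) = 0.02787 hr
Savings = 0.05573 − 0.02787 = 0.02787 hr

Final: 0.02787 hr
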